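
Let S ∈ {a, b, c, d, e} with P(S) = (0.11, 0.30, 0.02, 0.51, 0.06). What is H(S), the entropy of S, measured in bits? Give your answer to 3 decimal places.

H(S) = −Σ p·log₂ p.
  −(0.11)·log₂(0.11) = 0.3503
  −(0.30)·log₂(0.30) = 0.5211
  −(0.02)·log₂(0.02) = 0.1129
  −(0.51)·log₂(0.51) = 0.4954
  −(0.06)·log₂(0.06) = 0.2435
Sum: 0.3503 + 0.5211 + 0.1129 + 0.4954 + 0.2435 = 1.723 bits.

1.723 bits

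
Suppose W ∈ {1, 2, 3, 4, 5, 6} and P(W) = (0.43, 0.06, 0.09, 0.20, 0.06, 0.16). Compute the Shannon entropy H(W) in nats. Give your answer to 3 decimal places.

H(W) = −Σ p·ln p.
  −(0.43)·ln(0.43) = 0.3629
  −(0.06)·ln(0.06) = 0.1688
  −(0.09)·ln(0.09) = 0.2167
  −(0.20)·ln(0.20) = 0.3219
  −(0.06)·ln(0.06) = 0.1688
  −(0.16)·ln(0.16) = 0.2932
Sum: 0.3629 + 0.1688 + 0.2167 + 0.3219 + 0.1688 + 0.2932 = 1.532 nats.

1.532 nats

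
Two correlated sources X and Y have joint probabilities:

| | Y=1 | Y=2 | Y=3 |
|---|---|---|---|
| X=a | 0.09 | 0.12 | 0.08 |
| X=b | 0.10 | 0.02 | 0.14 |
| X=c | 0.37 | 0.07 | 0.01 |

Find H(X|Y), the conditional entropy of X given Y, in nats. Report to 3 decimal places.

0.867 nats

Marginals: p(X) = (0.2900, 0.2600, 0.4500), p(Y) = (0.5600, 0.2100, 0.2300).
H(X|Y) = Σ p(Y) · H(X|Y=·).
  Y=1: p=0.5600, H(X|Y=1) = 0.8753
  Y=2: p=0.2100, H(X|Y=2) = 0.9099
  Y=3: p=0.2300, H(X|Y=3) = 0.8058
Weighted sum = 0.867 nats.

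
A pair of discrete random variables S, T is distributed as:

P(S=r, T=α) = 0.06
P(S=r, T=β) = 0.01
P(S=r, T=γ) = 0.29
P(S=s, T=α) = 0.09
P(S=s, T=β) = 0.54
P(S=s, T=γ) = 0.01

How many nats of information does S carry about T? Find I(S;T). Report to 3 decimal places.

Marginals: p(S) = (0.3600, 0.6400), p(T) = (0.1500, 0.5500, 0.3000).
I(S;T) = Σ p(x,y)·ln[p(x,y)/(p(x)p(y))].
  (r,α): 0.06·ln(1.1111) = 0.0063
  (r,β): 0.01·ln(0.0505) = -0.0299
  (r,γ): 0.29·ln(2.6852) = 0.2864
  (s,α): 0.09·ln(0.9375) = -0.0058
  (s,β): 0.54·ln(1.5341) = 0.2311
  (s,γ): 0.01·ln(0.0521) = -0.0295
Sum = 0.459 nats.

0.459 nats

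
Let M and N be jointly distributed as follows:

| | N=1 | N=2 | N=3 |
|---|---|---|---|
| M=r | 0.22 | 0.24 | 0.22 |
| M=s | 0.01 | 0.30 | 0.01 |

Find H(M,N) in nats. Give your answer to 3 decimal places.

1.462 nats

H(M,N) = −Σ p(x,y)·ln p(x,y) over all 6 cells.
  cell (r,1): −0.22·ln0.22 = 0.3331
  cell (r,2): −0.24·ln0.24 = 0.3425
  cell (r,3): −0.22·ln0.22 = 0.3331
  cell (s,1): −0.01·ln0.01 = 0.0461
  cell (s,2): −0.30·ln0.30 = 0.3612
  cell (s,3): −0.01·ln0.01 = 0.0461
Sum = 1.462 nats.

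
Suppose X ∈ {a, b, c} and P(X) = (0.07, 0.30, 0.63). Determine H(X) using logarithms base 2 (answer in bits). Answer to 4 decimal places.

H(X) = −Σ p·log₂ p.
  −(0.07)·log₂(0.07) = 0.26856
  −(0.30)·log₂(0.30) = 0.52109
  −(0.63)·log₂(0.63) = 0.41994
Sum: 0.26856 + 0.52109 + 0.41994 = 1.2096 bits.

1.2096 bits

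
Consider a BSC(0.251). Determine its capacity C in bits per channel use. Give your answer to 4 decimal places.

Binary symmetric channel: C = 1 − h₂(ε) where h₂ is the binary entropy function.
h₂(0.251) = −0.251·log₂0.251 − 0.749·log₂0.749 = 0.8129.
C = 1 − 0.8129 = 0.1871 bits per channel use.

0.1871 bits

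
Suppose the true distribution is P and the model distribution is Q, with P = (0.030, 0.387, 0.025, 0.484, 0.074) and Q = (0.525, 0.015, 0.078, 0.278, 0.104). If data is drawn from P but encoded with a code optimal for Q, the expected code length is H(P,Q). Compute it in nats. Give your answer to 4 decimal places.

H(P,Q) = −Σ p·ln q.
  −0.030·ln(0.525) = 0.01933
  −0.387·ln(0.015) = 1.62529
  −0.025·ln(0.078) = 0.06378
  −0.484·ln(0.278) = 0.61958
  −0.074·ln(0.104) = 0.16749
H(P,Q) = 2.4955 nats.

2.4955 nats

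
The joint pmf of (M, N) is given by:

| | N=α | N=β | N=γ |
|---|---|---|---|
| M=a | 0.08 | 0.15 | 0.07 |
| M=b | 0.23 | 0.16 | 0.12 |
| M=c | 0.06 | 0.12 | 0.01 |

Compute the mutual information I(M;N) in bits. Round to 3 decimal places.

Marginals: p(M) = (0.3000, 0.5100, 0.1900), p(N) = (0.3700, 0.4300, 0.2000).
I(M;N) = H(M) + H(N) − H(M,N).
H(M) = 1.4717, H(N) = 1.5187, H(M,N) = 2.9254.
I(M;N) = 1.4717 + 1.5187 − 2.9254 = 0.065 bits.

0.065 bits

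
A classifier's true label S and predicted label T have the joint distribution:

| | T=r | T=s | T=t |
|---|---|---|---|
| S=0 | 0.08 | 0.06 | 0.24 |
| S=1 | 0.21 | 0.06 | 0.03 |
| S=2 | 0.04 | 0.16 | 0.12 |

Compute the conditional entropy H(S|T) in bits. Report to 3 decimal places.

Chain rule: H(S|T) = H(S,T) − H(T).
Marginals: p(S) = (0.3800, 0.3000, 0.3200), p(T) = (0.3300, 0.2800, 0.3900).
H(S,T) = 2.8731 bits; H(T) = 1.5718 bits.
H(S|T) = 2.8731 − 1.5718 = 1.301 bits.

1.301 bits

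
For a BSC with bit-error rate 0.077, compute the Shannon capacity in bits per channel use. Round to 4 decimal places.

Binary symmetric channel: C = 1 − h₂(ε) where h₂ is the binary entropy function.
h₂(0.077) = −0.077·log₂0.077 − 0.923·log₂0.923 = 0.3915.
C = 1 − 0.3915 = 0.6085 bits per channel use.

0.6085 bits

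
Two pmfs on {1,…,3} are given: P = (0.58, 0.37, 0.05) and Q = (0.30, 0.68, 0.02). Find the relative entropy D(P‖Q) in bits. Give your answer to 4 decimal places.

0.2929 bits

D(P‖Q) = Σ p·log₂(p/q).
  0.58·log₂(0.58/0.30) = 0.55163
  0.37·log₂(0.37/0.68) = -0.32486
  0.05·log₂(0.05/0.02) = 0.06610
D(P‖Q) = 0.2929 bits.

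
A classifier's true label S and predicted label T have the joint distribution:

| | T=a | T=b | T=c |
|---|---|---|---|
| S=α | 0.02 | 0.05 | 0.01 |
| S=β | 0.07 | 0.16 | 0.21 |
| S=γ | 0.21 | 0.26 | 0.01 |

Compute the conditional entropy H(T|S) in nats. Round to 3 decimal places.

Chain rule: H(T|S) = H(S,T) − H(S).
Marginals: p(S) = (0.0800, 0.4400, 0.4800), p(T) = (0.3000, 0.4700, 0.2300).
H(S,T) = 1.8052 nats; H(S) = 0.9156 nats.
H(T|S) = 1.8052 − 0.9156 = 0.890 nats.

0.890 nats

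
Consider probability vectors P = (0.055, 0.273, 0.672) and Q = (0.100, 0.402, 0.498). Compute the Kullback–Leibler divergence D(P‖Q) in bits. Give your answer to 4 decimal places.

0.0907 bits

D(P‖Q) = Σ p·log₂(p/q).
  0.055·log₂(0.055/0.100) = -0.04744
  0.273·log₂(0.273/0.402) = -0.15241
  0.672·log₂(0.672/0.498) = 0.29052
D(P‖Q) = 0.0907 bits.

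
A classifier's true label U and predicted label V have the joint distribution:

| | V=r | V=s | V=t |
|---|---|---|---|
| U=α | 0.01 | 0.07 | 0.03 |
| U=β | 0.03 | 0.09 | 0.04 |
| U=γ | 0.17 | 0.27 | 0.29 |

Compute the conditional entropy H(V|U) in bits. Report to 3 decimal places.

Marginals: p(U) = (0.1100, 0.1600, 0.7300), p(V) = (0.2100, 0.4300, 0.3600).
H(V|U) = Σ p(U) · H(V|U=·).
  U=α: p=0.1100, H(V|U=α) = 1.2407
  U=β: p=0.1600, H(V|U=β) = 1.4197
  U=γ: p=0.7300, H(V|U=γ) = 1.5494
Weighted sum = 1.495 bits.

1.495 bits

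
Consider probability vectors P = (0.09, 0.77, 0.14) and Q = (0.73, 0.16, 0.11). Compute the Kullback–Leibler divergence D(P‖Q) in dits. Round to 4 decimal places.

D(P‖Q) = Σ p·log₁₀(p/q).
  0.09·log₁₀(0.09/0.73) = -0.08182
  0.77·log₁₀(0.77/0.16) = 0.52543
  0.14·log₁₀(0.14/0.11) = 0.01466
D(P‖Q) = 0.4583 dits.

0.4583 dits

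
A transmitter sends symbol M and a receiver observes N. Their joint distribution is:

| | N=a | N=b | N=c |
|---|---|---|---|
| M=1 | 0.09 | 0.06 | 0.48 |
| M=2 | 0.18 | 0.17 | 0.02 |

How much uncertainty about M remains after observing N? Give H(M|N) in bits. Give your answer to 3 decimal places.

0.560 bits

Marginals: p(M) = (0.6300, 0.3700), p(N) = (0.2700, 0.2300, 0.5000).
H(M|N) = Σ p(N) · H(M|N=·).
  N=a: p=0.2700, H(M|N=a) = 0.9183
  N=b: p=0.2300, H(M|N=b) = 0.8281
  N=c: p=0.5000, H(M|N=c) = 0.2423
Weighted sum = 0.560 bits.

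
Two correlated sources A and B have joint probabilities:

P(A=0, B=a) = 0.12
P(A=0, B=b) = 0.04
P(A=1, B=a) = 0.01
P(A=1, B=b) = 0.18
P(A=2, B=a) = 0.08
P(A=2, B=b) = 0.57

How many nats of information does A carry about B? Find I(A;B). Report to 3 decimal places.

0.142 nats

Marginals: p(A) = (0.1600, 0.1900, 0.6500), p(B) = (0.2100, 0.7900).
I(A;B) = Σ p(x,y)·ln[p(x,y)/(p(x)p(y))].
  (0,a): 0.12·ln(3.5714) = 0.1528
  (0,b): 0.04·ln(0.3165) = -0.0460
  (1,a): 0.01·ln(0.2506) = -0.0138
  (1,b): 0.18·ln(1.1992) = 0.0327
  (2,a): 0.08·ln(0.5861) = -0.0427
  (2,b): 0.57·ln(1.1100) = 0.0595
Sum = 0.142 nats.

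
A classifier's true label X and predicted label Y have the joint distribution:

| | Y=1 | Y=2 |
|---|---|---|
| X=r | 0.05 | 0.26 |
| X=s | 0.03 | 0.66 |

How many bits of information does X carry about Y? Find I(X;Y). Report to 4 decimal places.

0.0266 bits

Marginals: p(X) = (0.3100, 0.6900), p(Y) = (0.0800, 0.9200).
I(X;Y) = H(X) + H(Y) − H(X,Y).
H(X) = 0.8932, H(Y) = 0.4022, H(X,Y) = 1.2688.
I(X;Y) = 0.8932 + 0.4022 − 1.2688 = 0.0266 bits.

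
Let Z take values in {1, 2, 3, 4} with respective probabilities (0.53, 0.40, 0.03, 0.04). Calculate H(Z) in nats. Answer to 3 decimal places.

H(Z) = −Σ p·ln p.
  −(0.53)·ln(0.53) = 0.3365
  −(0.40)·ln(0.40) = 0.3665
  −(0.03)·ln(0.03) = 0.1052
  −(0.04)·ln(0.04) = 0.1288
Sum: 0.3365 + 0.3665 + 0.1052 + 0.1288 = 0.937 nats.

0.937 nats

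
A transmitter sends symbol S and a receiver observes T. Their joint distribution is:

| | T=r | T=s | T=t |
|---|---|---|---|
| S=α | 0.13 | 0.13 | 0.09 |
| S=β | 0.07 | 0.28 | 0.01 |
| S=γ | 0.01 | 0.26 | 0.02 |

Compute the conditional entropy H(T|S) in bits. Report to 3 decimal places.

1.033 bits

Chain rule: H(T|S) = H(S,T) − H(S).
Marginals: p(S) = (0.3500, 0.3600, 0.2900), p(T) = (0.2100, 0.6700, 0.1200).
H(S,T) = 2.6118 bits; H(S) = 1.5786 bits.
H(T|S) = 2.6118 − 1.5786 = 1.033 bits.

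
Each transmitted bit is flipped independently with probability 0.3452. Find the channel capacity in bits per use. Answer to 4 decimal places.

Binary symmetric channel: C = 1 − h₂(ε) where h₂ is the binary entropy function.
h₂(0.3452) = −0.3452·log₂0.3452 − 0.6548·log₂0.6548 = 0.9297.
C = 1 − 0.9297 = 0.0703 bits per channel use.

0.0703 bits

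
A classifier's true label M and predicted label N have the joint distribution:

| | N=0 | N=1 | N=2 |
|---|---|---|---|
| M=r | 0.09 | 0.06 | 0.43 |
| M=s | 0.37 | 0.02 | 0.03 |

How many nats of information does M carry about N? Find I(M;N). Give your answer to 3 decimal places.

Marginals: p(M) = (0.5800, 0.4200), p(N) = (0.4600, 0.0800, 0.4600).
I(M;N) = H(M) + H(N) − H(M,N).
H(M) = 0.6803, H(N) = 0.9165, H(M,N) = 1.2997.
I(M;N) = 0.6803 + 0.9165 − 1.2997 = 0.297 nats.

0.297 nats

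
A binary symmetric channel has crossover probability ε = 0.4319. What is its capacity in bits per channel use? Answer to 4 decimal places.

0.0134 bits

Binary symmetric channel: C = 1 − h₂(ε) where h₂ is the binary entropy function.
h₂(0.4319) = −0.4319·log₂0.4319 − 0.5681·log₂0.5681 = 0.9866.
C = 1 − 0.9866 = 0.0134 bits per channel use.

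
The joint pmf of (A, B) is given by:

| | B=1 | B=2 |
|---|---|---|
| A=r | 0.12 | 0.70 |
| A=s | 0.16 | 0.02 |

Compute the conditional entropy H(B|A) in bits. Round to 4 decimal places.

0.5831 bits

Marginals: p(A) = (0.8200, 0.1800), p(B) = (0.2800, 0.7200).
H(B|A) = Σ p(A) · H(B|A=·).
  A=r: p=0.8200, H(B|A=r) = 0.6006
  A=s: p=0.1800, H(B|A=s) = 0.5033
Weighted sum = 0.5831 bits.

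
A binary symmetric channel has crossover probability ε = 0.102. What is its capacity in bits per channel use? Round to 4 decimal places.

0.5247 bits

Binary symmetric channel: C = 1 − h₂(ε) where h₂ is the binary entropy function.
h₂(0.102) = −0.102·log₂0.102 − 0.898·log₂0.898 = 0.4753.
C = 1 − 0.4753 = 0.5247 bits per channel use.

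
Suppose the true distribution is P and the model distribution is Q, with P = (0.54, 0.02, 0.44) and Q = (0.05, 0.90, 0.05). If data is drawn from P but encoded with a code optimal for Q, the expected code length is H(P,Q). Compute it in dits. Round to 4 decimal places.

1.2759 dits

H(P,Q) = −Σ p·log₁₀ q.
  −0.54·log₁₀(0.05) = 0.70256
  −0.02·log₁₀(0.90) = 0.00092
  −0.44·log₁₀(0.05) = 0.57245
H(P,Q) = 1.2759 dits.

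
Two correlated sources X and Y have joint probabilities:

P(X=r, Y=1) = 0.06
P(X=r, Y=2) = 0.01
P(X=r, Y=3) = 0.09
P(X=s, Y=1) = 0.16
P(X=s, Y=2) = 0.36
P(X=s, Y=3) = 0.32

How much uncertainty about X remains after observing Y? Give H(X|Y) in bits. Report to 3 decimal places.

Marginals: p(X) = (0.1600, 0.8400), p(Y) = (0.2200, 0.3700, 0.4100).
H(X|Y) = Σ p(Y) · H(X|Y=·).
  Y=1: p=0.2200, H(X|Y=1) = 0.8454
  Y=2: p=0.3700, H(X|Y=2) = 0.1793
  Y=3: p=0.4100, H(X|Y=3) = 0.7593
Weighted sum = 0.564 bits.

0.564 bits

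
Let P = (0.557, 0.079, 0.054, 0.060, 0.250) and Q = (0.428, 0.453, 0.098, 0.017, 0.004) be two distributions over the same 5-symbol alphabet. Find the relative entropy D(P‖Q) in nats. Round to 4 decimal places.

D(P‖Q) = Σ p·ln(p/q).
  0.557·ln(0.557/0.428) = 0.14674
  0.079·ln(0.079/0.453) = -0.13797
  0.054·ln(0.054/0.098) = -0.03218
  0.060·ln(0.060/0.017) = 0.07567
  0.250·ln(0.250/0.004) = 1.03379
D(P‖Q) = 1.0860 nats.

1.0860 nats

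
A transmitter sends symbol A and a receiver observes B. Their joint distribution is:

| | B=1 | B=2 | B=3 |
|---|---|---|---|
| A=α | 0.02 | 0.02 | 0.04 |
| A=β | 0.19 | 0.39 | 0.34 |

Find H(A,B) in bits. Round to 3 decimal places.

H(A,B) = −Σ p(x,y)·log₂ p(x,y) over all 6 cells.
  cell (α,1): −0.02·log₂0.02 = 0.1129
  cell (α,2): −0.02·log₂0.02 = 0.1129
  cell (α,3): −0.04·log₂0.04 = 0.1858
  cell (β,1): −0.19·log₂0.19 = 0.4552
  cell (β,2): −0.39·log₂0.39 = 0.5298
  cell (β,3): −0.34·log₂0.34 = 0.5292
Sum = 1.926 bits.

1.926 bits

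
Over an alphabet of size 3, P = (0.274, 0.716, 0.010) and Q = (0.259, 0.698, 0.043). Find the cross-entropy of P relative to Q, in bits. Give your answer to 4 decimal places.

0.9508 bits

H(P,Q) = −Σ p·log₂ q.
  −0.274·log₂(0.259) = 0.53402
  −0.716·log₂(0.698) = 0.37139
  −0.010·log₂(0.043) = 0.04540
H(P,Q) = 0.9508 bits.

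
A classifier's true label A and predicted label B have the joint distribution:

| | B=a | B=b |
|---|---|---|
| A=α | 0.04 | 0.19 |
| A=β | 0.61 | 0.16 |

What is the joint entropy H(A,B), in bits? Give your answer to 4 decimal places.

H(A,B) = −Σ p(x,y)·log₂ p(x,y) over all 4 cells.
  cell (α,a): −0.04·log₂0.04 = 0.18575
  cell (α,b): −0.19·log₂0.19 = 0.45523
  cell (β,a): −0.61·log₂0.61 = 0.43500
  cell (β,b): −0.16·log₂0.16 = 0.42302
Sum = 1.4990 bits.

1.4990 bits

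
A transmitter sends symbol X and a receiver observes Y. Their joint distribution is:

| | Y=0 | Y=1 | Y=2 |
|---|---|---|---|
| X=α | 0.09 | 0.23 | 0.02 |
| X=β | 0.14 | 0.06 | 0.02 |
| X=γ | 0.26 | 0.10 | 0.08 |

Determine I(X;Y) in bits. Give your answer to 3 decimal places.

0.136 bits

Marginals: p(X) = (0.3400, 0.2200, 0.4400), p(Y) = (0.4900, 0.3900, 0.1200).
I(X;Y) = H(X) + H(Y) − H(X,Y).
H(X) = 1.5309, H(Y) = 1.4011, H(X,Y) = 2.7957.
I(X;Y) = 1.5309 + 1.4011 − 2.7957 = 0.136 bits.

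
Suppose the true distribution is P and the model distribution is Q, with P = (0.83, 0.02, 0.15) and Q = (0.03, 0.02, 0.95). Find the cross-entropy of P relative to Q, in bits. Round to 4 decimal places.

H(P,Q) = −Σ p·log₂ q.
  −0.83·log₂(0.03) = 4.19888
  −0.02·log₂(0.02) = 0.11288
  −0.15·log₂(0.95) = 0.01110
H(P,Q) = 4.3229 bits.

4.3229 bits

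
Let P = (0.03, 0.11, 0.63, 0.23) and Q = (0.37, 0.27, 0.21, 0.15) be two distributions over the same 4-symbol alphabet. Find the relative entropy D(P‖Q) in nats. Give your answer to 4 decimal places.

D(P‖Q) = Σ p·ln(p/q).
  0.03·ln(0.03/0.37) = -0.07537
  0.11·ln(0.11/0.27) = -0.09877
  0.63·ln(0.63/0.21) = 0.69213
  0.23·ln(0.23/0.15) = 0.09831
D(P‖Q) = 0.6163 nats.

0.6163 nats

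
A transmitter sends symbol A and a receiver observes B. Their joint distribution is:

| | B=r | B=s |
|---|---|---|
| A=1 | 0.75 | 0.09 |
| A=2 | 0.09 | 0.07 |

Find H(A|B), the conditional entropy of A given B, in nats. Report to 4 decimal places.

Marginals: p(A) = (0.8400, 0.1600), p(B) = (0.8400, 0.1600).
H(A|B) = Σ p(B) · H(A|B=·).
  B=r: p=0.8400, H(A|B=r) = 0.3405
  B=s: p=0.1600, H(A|B=s) = 0.6853
Weighted sum = 0.3957 nats.

0.3957 nats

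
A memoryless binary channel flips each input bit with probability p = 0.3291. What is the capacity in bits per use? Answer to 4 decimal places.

0.0860 bits

Binary symmetric channel: C = 1 − h₂(ε) where h₂ is the binary entropy function.
h₂(0.3291) = −0.3291·log₂0.3291 − 0.6709·log₂0.6709 = 0.9140.
C = 1 − 0.9140 = 0.0860 bits per channel use.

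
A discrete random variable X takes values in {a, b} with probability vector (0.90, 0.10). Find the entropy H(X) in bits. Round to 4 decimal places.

0.4690 bits

H(X) = −Σ p·log₂ p.
  −(0.90)·log₂(0.90) = 0.13680
  −(0.10)·log₂(0.10) = 0.33219
Sum: 0.13680 + 0.33219 = 0.4690 bits.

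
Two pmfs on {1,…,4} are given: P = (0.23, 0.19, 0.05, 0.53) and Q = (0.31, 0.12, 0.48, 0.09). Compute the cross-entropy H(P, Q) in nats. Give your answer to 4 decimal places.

H(P,Q) = −Σ p·ln q.
  −0.23·ln(0.31) = 0.26937
  −0.19·ln(0.12) = 0.40285
  −0.05·ln(0.48) = 0.03670
  −0.53·ln(0.09) = 1.27621
H(P,Q) = 1.9851 nats.

1.9851 nats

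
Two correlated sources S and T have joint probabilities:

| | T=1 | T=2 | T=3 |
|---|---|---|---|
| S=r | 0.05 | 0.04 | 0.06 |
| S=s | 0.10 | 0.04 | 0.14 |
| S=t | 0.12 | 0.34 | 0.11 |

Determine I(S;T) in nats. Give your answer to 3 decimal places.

0.097 nats

Marginals: p(S) = (0.1500, 0.2800, 0.5700), p(T) = (0.2700, 0.4200, 0.3100).
I(S;T) = Σ p(x,y)·ln[p(x,y)/(p(x)p(y))].
  (r,1): 0.05·ln(1.2346) = 0.0105
  (r,2): 0.04·ln(0.6349) = -0.0182
  (r,3): 0.06·ln(1.2903) = 0.0153
  (s,1): 0.10·ln(1.3228) = 0.0280
  (s,2): 0.04·ln(0.3401) = -0.0431
  (s,3): 0.14·ln(1.6129) = 0.0669
  (t,1): 0.12·ln(0.7797) = -0.0299
  (t,2): 0.34·ln(1.4202) = 0.1193
  (t,3): 0.11·ln(0.6225) = -0.0521
Sum = 0.097 nats.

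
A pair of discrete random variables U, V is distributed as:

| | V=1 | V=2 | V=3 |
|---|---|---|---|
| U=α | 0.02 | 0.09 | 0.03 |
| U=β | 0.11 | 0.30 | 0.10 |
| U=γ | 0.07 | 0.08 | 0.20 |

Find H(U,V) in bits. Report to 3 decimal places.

H(U,V) = −Σ p(x,y)·log₂ p(x,y) over all 9 cells.
  cell (α,1): −0.02·log₂0.02 = 0.1129
  cell (α,2): −0.09·log₂0.09 = 0.3127
  cell (α,3): −0.03·log₂0.03 = 0.1518
  cell (β,1): −0.11·log₂0.11 = 0.3503
  cell (β,2): −0.30·log₂0.30 = 0.5211
  cell (β,3): −0.10·log₂0.10 = 0.3322
  cell (γ,1): −0.07·log₂0.07 = 0.2686
  cell (γ,2): −0.08·log₂0.08 = 0.2915
  cell (γ,3): −0.20·log₂0.20 = 0.4644
Sum = 2.805 bits.

2.805 bits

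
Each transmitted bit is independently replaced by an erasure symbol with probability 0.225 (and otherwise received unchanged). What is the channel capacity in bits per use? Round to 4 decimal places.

0.7750 bits

Binary erasure channel: capacity C = 1 − ε.
C = 1 − 0.225 = 0.7750 bits per channel use.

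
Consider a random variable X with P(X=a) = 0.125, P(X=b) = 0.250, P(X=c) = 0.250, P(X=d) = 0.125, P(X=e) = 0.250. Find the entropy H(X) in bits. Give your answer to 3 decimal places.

2.250 bits

H(X) = −Σ p·log₂ p.
  −(0.125)·log₂(0.125) = 0.3750
  −(0.250)·log₂(0.250) = 0.5000
  −(0.250)·log₂(0.250) = 0.5000
  −(0.125)·log₂(0.125) = 0.3750
  −(0.250)·log₂(0.250) = 0.5000
Sum: 0.3750 + 0.5000 + 0.5000 + 0.3750 + 0.5000 = 2.250 bits.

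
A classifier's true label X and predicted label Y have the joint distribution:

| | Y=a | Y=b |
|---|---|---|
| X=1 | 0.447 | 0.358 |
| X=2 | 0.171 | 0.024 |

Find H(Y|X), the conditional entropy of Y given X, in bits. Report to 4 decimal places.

0.9028 bits

Chain rule: H(Y|X) = H(X,Y) − H(X).
Marginals: p(X) = (0.8050, 0.1950), p(Y) = (0.6180, 0.3820).
H(X,Y) = 1.6146 bits; H(X) = 0.7118 bits.
H(Y|X) = 1.6146 − 0.7118 = 0.9028 bits.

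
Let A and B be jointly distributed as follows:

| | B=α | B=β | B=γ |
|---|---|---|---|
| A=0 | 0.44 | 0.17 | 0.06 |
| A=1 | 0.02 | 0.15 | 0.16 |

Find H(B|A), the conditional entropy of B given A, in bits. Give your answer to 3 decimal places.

1.231 bits

Chain rule: H(B|A) = H(A,B) − H(A).
Marginals: p(A) = (0.6700, 0.3300), p(B) = (0.4600, 0.3200, 0.2200).
H(A,B) = 2.1457 bits; H(A) = 0.9149 bits.
H(B|A) = 2.1457 − 0.9149 = 1.231 bits.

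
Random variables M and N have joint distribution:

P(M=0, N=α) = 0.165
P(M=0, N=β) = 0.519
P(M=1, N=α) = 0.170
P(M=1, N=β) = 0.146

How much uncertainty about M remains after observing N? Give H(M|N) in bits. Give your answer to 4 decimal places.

Chain rule: H(M|N) = H(M,N) − H(N).
Marginals: p(M) = (0.6840, 0.3160), p(N) = (0.3350, 0.6650).
H(M,N) = 1.7599 bits; H(N) = 0.9200 bits.
H(M|N) = 1.7599 − 0.9200 = 0.8399 bits.

0.8399 bits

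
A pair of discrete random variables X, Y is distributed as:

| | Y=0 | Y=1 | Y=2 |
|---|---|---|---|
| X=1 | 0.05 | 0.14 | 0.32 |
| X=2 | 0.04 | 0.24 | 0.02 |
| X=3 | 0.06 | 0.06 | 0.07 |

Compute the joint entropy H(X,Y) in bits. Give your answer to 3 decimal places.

H(X,Y) = −Σ p(x,y)·log₂ p(x,y) over all 9 cells.
  cell (1,0): −0.05·log₂0.05 = 0.2161
  cell (1,1): −0.14·log₂0.14 = 0.3971
  cell (1,2): −0.32·log₂0.32 = 0.5260
  cell (2,0): −0.04·log₂0.04 = 0.1858
  cell (2,1): −0.24·log₂0.24 = 0.4941
  cell (2,2): −0.02·log₂0.02 = 0.1129
  cell (3,0): −0.06·log₂0.06 = 0.2435
  cell (3,1): −0.06·log₂0.06 = 0.2435
  cell (3,2): −0.07·log₂0.07 = 0.2686
Sum = 2.688 bits.

2.688 bits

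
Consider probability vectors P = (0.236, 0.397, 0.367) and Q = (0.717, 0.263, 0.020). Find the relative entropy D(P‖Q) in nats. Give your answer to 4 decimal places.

D(P‖Q) = Σ p·ln(p/q).
  0.236·ln(0.236/0.717) = -0.26225
  0.397·ln(0.397/0.263) = 0.16348
  0.367·ln(0.367/0.020) = 1.06783
D(P‖Q) = 0.9691 nats.

0.9691 nats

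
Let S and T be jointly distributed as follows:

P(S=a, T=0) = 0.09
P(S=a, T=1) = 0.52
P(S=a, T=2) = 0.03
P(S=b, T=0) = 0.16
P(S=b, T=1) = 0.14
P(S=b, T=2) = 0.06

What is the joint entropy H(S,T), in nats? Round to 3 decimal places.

1.399 nats

H(S,T) = −Σ p(x,y)·ln p(x,y) over all 6 cells.
  cell (a,0): −0.09·ln0.09 = 0.2167
  cell (a,1): −0.52·ln0.52 = 0.3400
  cell (a,2): −0.03·ln0.03 = 0.1052
  cell (b,0): −0.16·ln0.16 = 0.2932
  cell (b,1): −0.14·ln0.14 = 0.2753
  cell (b,2): −0.06·ln0.06 = 0.1688
Sum = 1.399 nats.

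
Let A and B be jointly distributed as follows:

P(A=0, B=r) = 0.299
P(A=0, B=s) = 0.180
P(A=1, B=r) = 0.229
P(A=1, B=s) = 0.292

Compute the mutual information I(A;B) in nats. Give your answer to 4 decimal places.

0.0172 nats

Marginals: p(A) = (0.4790, 0.5210), p(B) = (0.5280, 0.4720).
I(A;B) = H(A) + H(B) − H(A,B).
H(A) = 0.6923, H(B) = 0.6916, H(A,B) = 1.3667.
I(A;B) = 0.6923 + 0.6916 − 1.3667 = 0.0172 nats.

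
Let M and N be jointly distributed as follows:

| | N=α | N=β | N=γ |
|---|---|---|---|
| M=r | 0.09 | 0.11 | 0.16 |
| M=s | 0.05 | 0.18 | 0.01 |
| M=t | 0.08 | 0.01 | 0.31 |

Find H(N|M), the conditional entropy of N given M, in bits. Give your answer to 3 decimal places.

Chain rule: H(N|M) = H(M,N) − H(M).
Marginals: p(M) = (0.3600, 0.2400, 0.4000), p(N) = (0.2200, 0.3000, 0.4800).
H(M,N) = 2.6955 bits; H(M) = 1.5535 bits.
H(N|M) = 2.6955 − 1.5535 = 1.142 bits.

1.142 bits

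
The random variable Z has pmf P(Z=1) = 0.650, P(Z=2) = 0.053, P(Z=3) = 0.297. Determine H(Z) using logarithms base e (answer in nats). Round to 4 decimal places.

0.7963 nats

H(Z) = −Σ p·ln p.
  −(0.650)·ln(0.650) = 0.28001
  −(0.053)·ln(0.053) = 0.15569
  −(0.297)·ln(0.297) = 0.36056
Sum: 0.28001 + 0.15569 + 0.36056 = 0.7963 nats.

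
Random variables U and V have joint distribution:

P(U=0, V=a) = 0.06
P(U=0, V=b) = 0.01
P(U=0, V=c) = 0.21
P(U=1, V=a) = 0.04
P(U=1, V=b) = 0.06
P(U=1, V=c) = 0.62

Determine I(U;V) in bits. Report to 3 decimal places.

Marginals: p(U) = (0.2800, 0.7200), p(V) = (0.1000, 0.0700, 0.8300).
I(U;V) = H(U) + H(V) − H(U,V).
H(U) = 0.8555, H(V) = 0.8239, H(U,V) = 1.6397.
I(U;V) = 0.8555 + 0.8239 − 1.6397 = 0.040 bits.

0.040 bits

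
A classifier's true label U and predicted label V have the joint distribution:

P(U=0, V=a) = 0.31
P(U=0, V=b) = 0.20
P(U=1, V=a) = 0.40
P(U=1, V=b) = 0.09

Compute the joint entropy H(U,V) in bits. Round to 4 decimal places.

1.8296 bits

H(U,V) = −Σ p(x,y)·log₂ p(x,y) over all 4 cells.
  cell (0,a): −0.31·log₂0.31 = 0.52379
  cell (0,b): −0.20·log₂0.20 = 0.46439
  cell (1,a): −0.40·log₂0.40 = 0.52877
  cell (1,b): −0.09·log₂0.09 = 0.31265
Sum = 1.8296 bits.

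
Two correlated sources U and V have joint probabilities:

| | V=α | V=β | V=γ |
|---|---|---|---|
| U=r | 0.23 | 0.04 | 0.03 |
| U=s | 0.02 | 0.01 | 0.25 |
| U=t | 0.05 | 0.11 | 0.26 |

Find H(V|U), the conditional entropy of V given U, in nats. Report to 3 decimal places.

Chain rule: H(V|U) = H(U,V) − H(U).
Marginals: p(U) = (0.3000, 0.2800, 0.4200), p(V) = (0.3000, 0.1600, 0.5400).
H(U,V) = 1.7857 nats; H(U) = 1.0820 nats.
H(V|U) = 1.7857 − 1.0820 = 0.704 nats.

0.704 nats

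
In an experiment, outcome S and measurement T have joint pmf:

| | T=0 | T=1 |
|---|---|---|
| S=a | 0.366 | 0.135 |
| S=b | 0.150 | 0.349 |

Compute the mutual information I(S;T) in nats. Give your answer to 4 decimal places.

Marginals: p(S) = (0.5010, 0.4990), p(T) = (0.5160, 0.4840).
I(S;T) = Σ p(x,y)·ln[p(x,y)/(p(x)p(y))].
  (a,0): 0.366·ln(1.4158) = 0.12725
  (a,1): 0.135·ln(0.5567) = -0.07906
  (b,0): 0.150·ln(0.5826) = -0.08105
  (b,1): 0.349·ln(1.4450) = 0.12848
Sum = 0.0956 nats.

0.0956 nats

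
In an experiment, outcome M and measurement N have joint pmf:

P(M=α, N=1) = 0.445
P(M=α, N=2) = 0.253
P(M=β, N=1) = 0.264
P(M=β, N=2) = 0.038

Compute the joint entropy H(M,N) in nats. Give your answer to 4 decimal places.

H(M,N) = −Σ p(x,y)·ln p(x,y) over all 4 cells.
  cell (α,1): −0.445·ln0.445 = 0.36031
  cell (α,2): −0.253·ln0.253 = 0.34771
  cell (β,1): −0.264·ln0.264 = 0.35160
  cell (β,2): −0.038·ln0.038 = 0.12427
Sum = 1.1839 nats.

1.1839 nats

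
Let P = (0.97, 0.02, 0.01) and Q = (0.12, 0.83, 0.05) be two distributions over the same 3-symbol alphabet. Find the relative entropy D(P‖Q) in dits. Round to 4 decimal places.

0.8410 dits

D(P‖Q) = Σ p·log₁₀(p/q).
  0.97·log₁₀(0.97/0.12) = 0.88036
  0.02·log₁₀(0.02/0.83) = -0.03236
  0.01·log₁₀(0.01/0.05) = -0.00699
D(P‖Q) = 0.8410 dits.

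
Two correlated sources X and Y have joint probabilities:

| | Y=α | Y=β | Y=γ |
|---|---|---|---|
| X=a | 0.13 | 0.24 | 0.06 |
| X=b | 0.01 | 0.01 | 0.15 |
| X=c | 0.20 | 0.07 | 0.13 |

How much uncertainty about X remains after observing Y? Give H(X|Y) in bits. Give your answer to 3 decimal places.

1.195 bits

Chain rule: H(X|Y) = H(X,Y) − H(Y).
Marginals: p(X) = (0.4300, 0.1700, 0.4000), p(Y) = (0.3400, 0.3200, 0.3400).
H(X,Y) = 2.7793 bits; H(Y) = 1.5844 bits.
H(X|Y) = 2.7793 − 1.5844 = 1.195 bits.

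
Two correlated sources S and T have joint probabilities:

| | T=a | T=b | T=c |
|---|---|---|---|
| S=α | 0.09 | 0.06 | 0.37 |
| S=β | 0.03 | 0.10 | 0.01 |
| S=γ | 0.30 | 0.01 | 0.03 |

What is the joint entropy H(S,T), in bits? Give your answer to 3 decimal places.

H(S,T) = −Σ p(x,y)·log₂ p(x,y) over all 9 cells.
  cell (α,a): −0.09·log₂0.09 = 0.3127
  cell (α,b): −0.06·log₂0.06 = 0.2435
  cell (α,c): −0.37·log₂0.37 = 0.5307
  cell (β,a): −0.03·log₂0.03 = 0.1518
  cell (β,b): −0.10·log₂0.10 = 0.3322
  cell (β,c): −0.01·log₂0.01 = 0.0664
  cell (γ,a): −0.30·log₂0.30 = 0.5211
  cell (γ,b): −0.01·log₂0.01 = 0.0664
  cell (γ,c): −0.03·log₂0.03 = 0.1518
Sum = 2.377 bits.

2.377 bits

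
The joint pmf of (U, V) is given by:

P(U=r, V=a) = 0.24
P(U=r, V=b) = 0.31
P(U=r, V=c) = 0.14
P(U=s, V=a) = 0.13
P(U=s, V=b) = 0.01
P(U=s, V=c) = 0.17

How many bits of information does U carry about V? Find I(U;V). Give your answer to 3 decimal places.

Marginals: p(U) = (0.6900, 0.3100), p(V) = (0.3700, 0.3200, 0.3100).
I(U;V) = Σ p(x,y)·log₂[p(x,y)/(p(x)p(y))].
  (r,a): 0.24·log₂(0.9401) = -0.0214
  (r,b): 0.31·log₂(1.4040) = 0.1518
  (r,c): 0.14·log₂(0.6545) = -0.0856
  (s,a): 0.13·log₂(1.1334) = 0.0235
  (s,b): 0.01·log₂(0.1008) = -0.0331
  (s,c): 0.17·log₂(1.7690) = 0.1399
Sum = 0.175 bits.

0.175 bits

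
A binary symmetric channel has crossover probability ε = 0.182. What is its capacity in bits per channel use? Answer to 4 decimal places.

0.3156 bits

Binary symmetric channel: C = 1 − h₂(ε) where h₂ is the binary entropy function.
h₂(0.182) = −0.182·log₂0.182 − 0.818·log₂0.818 = 0.6844.
C = 1 − 0.6844 = 0.3156 bits per channel use.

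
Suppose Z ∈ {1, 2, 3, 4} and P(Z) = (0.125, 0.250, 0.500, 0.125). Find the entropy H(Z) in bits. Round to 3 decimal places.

H(Z) = −Σ p·log₂ p.
  −(0.125)·log₂(0.125) = 0.3750
  −(0.250)·log₂(0.250) = 0.5000
  −(0.500)·log₂(0.500) = 0.5000
  −(0.125)·log₂(0.125) = 0.3750
Sum: 0.3750 + 0.5000 + 0.5000 + 0.3750 = 1.750 bits.

1.750 bits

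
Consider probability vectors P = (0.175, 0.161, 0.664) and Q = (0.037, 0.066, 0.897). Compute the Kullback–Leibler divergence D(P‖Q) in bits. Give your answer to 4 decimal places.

0.3113 bits

D(P‖Q) = Σ p·log₂(p/q).
  0.175·log₂(0.175/0.037) = 0.39231
  0.161·log₂(0.161/0.066) = 0.20713
  0.664·log₂(0.664/0.897) = -0.28813
D(P‖Q) = 0.3113 bits.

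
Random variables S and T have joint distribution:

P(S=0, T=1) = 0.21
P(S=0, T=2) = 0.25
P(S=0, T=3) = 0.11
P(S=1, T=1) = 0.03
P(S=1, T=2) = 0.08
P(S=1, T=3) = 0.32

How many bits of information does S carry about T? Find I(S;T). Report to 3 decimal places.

Marginals: p(S) = (0.5700, 0.4300), p(T) = (0.2400, 0.3300, 0.4300).
I(S;T) = Σ p(x,y)·log₂[p(x,y)/(p(x)p(y))].
  (0,1): 0.21·log₂(1.5351) = 0.1298
  (0,2): 0.25·log₂(1.3291) = 0.1026
  (0,3): 0.11·log₂(0.4488) = -0.1271
  (1,1): 0.03·log₂(0.2907) = -0.0535
  (1,2): 0.08·log₂(0.5638) = -0.0661
  (1,3): 0.32·log₂(1.7307) = 0.2532
Sum = 0.239 bits.

0.239 bits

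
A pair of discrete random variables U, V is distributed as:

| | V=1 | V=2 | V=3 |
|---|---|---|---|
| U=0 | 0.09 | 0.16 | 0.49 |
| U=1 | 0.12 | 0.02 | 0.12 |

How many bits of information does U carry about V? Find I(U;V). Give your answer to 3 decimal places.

0.093 bits

Marginals: p(U) = (0.7400, 0.2600), p(V) = (0.2100, 0.1800, 0.6100).
I(U;V) = H(U) + H(V) − H(U,V).
H(U) = 0.8267, H(V) = 1.3531, H(U,V) = 2.0870.
I(U;V) = 0.8267 + 1.3531 − 2.0870 = 0.093 bits.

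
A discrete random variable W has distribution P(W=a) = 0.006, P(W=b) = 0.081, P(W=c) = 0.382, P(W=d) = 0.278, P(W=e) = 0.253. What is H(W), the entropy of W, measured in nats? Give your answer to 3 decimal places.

1.305 nats

H(W) = −Σ p·ln p.
  −(0.006)·ln(0.006) = 0.0307
  −(0.081)·ln(0.081) = 0.2036
  −(0.382)·ln(0.382) = 0.3676
  −(0.278)·ln(0.278) = 0.3559
  −(0.253)·ln(0.253) = 0.3477
Sum: 0.0307 + 0.2036 + 0.3676 + 0.3559 + 0.3477 = 1.305 nats.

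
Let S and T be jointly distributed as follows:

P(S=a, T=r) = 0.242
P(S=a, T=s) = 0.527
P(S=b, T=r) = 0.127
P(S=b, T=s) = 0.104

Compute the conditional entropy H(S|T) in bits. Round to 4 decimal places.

Marginals: p(S) = (0.7690, 0.2310), p(T) = (0.3690, 0.6310).
H(S|T) = Σ p(T) · H(S|T=·).
  T=r: p=0.3690, H(S|T=r) = 0.9288
  T=s: p=0.6310, H(S|T=s) = 0.6457
Weighted sum = 0.7502 bits.

0.7502 bits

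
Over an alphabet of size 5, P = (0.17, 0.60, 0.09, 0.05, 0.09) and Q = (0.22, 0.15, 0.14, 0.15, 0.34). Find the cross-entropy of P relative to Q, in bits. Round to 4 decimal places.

2.5457 bits

H(P,Q) = −Σ p·log₂ q.
  −0.17·log₂(0.22) = 0.37135
  −0.60·log₂(0.15) = 1.64218
  −0.09·log₂(0.14) = 0.25529
  −0.05·log₂(0.15) = 0.13685
  −0.09·log₂(0.34) = 0.14008
H(P,Q) = 2.5457 bits.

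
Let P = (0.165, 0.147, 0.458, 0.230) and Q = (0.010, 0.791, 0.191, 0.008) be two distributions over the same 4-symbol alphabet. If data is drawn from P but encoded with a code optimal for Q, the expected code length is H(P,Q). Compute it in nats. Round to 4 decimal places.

H(P,Q) = −Σ p·ln q.
  −0.165·ln(0.010) = 0.75985
  −0.147·ln(0.791) = 0.03447
  −0.458·ln(0.191) = 0.75821
  −0.230·ln(0.008) = 1.11051
H(P,Q) = 2.6630 nats.

2.6630 nats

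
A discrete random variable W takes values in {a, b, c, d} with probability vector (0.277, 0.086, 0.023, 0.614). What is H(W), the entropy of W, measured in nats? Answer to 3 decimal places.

0.953 nats

H(W) = −Σ p·ln p.
  −(0.277)·ln(0.277) = 0.3556
  −(0.086)·ln(0.086) = 0.2110
  −(0.023)·ln(0.023) = 0.0868
  −(0.614)·ln(0.614) = 0.2995
Sum: 0.3556 + 0.2110 + 0.0868 + 0.2995 = 0.953 nats.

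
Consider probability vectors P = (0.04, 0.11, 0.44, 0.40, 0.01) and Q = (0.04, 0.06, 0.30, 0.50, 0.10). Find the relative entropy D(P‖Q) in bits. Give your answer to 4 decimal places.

0.1773 bits

D(P‖Q) = Σ p·log₂(p/q).
  0.04·log₂(0.04/0.04) = 0.00000
  0.11·log₂(0.11/0.06) = 0.09619
  0.44·log₂(0.44/0.30) = 0.24312
  0.40·log₂(0.40/0.50) = -0.12877
  0.01·log₂(0.01/0.10) = -0.03322
D(P‖Q) = 0.1773 bits.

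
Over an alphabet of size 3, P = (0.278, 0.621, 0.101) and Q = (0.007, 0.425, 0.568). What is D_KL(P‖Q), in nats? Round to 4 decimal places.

1.0846 nats

D(P‖Q) = Σ p·ln(p/q).
  0.278·ln(0.278/0.007) = 1.02352
  0.621·ln(0.621/0.425) = 0.23551
  0.101·ln(0.101/0.568) = -0.17443
D(P‖Q) = 1.0846 nats.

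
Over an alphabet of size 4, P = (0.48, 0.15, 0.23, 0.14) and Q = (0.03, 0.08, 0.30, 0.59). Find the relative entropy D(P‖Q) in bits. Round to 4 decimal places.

1.6773 bits

D(P‖Q) = Σ p·log₂(p/q).
  0.48·log₂(0.48/0.03) = 1.92000
  0.15·log₂(0.15/0.08) = 0.13603
  0.23·log₂(0.23/0.30) = -0.08817
  0.14·log₂(0.14/0.59) = -0.29054
D(P‖Q) = 1.6773 bits.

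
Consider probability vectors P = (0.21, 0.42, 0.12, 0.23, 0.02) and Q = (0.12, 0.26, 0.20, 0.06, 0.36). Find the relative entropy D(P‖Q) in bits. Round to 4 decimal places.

0.7342 bits

D(P‖Q) = Σ p·log₂(p/q).
  0.21·log₂(0.21/0.12) = 0.16954
  0.42·log₂(0.42/0.26) = 0.29059
  0.12·log₂(0.12/0.20) = -0.08844
  0.23·log₂(0.23/0.06) = 0.44588
  0.02·log₂(0.02/0.36) = -0.08340
D(P‖Q) = 0.7342 bits.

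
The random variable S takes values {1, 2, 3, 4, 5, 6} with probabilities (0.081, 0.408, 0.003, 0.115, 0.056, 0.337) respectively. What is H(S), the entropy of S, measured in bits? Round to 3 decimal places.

H(S) = −Σ p·log₂ p.
  −(0.081)·log₂(0.081) = 0.2937
  −(0.408)·log₂(0.408) = 0.5277
  −(0.003)·log₂(0.003) = 0.0251
  −(0.115)·log₂(0.115) = 0.3588
  −(0.056)·log₂(0.056) = 0.2329
  −(0.337)·log₂(0.337) = 0.5288
Sum: 0.2937 + 0.5277 + 0.0251 + 0.3588 + 0.2329 + 0.5288 = 1.967 bits.

1.967 bits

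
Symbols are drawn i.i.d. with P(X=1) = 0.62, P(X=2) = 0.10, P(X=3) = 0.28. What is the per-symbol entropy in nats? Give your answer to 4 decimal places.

H(X) = −Σ p·ln p.
  −(0.62)·ln(0.62) = 0.29638
  −(0.10)·ln(0.10) = 0.23026
  −(0.28)·ln(0.28) = 0.35643
Sum: 0.29638 + 0.23026 + 0.35643 = 0.8831 nats.

0.8831 nats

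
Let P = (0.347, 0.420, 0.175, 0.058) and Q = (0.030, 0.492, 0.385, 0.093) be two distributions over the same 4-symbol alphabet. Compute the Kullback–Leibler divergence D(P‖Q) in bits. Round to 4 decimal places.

D(P‖Q) = Σ p·log₂(p/q).
  0.347·log₂(0.347/0.030) = 1.22557
  0.420·log₂(0.420/0.492) = -0.09587
  0.175·log₂(0.175/0.385) = -0.19906
  0.058·log₂(0.058/0.093) = -0.03951
D(P‖Q) = 0.8911 bits.

0.8911 bits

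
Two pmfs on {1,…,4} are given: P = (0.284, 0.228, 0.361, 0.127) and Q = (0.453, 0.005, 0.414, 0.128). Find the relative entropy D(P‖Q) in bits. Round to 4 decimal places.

0.9924 bits

D(P‖Q) = Σ p·log₂(p/q).
  0.284·log₂(0.284/0.453) = -0.19131
  0.228·log₂(0.228/0.005) = 1.25650
  0.361·log₂(0.361/0.414) = -0.07135
  0.127·log₂(0.127/0.128) = -0.00144
D(P‖Q) = 0.9924 bits.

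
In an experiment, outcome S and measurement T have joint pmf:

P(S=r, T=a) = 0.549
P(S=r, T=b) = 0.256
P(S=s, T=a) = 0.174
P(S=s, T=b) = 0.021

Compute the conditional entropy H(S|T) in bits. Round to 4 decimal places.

Chain rule: H(S|T) = H(S,T) − H(T).
Marginals: p(S) = (0.8050, 0.1950), p(T) = (0.7230, 0.2770).
H(S,T) = 1.5342 bits; H(T) = 0.8513 bits.
H(S|T) = 1.5342 − 0.8513 = 0.6829 bits.

0.6829 bits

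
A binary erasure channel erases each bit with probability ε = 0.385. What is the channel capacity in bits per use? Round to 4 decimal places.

Binary erasure channel: capacity C = 1 − ε.
C = 1 − 0.385 = 0.6150 bits per channel use.

0.6150 bits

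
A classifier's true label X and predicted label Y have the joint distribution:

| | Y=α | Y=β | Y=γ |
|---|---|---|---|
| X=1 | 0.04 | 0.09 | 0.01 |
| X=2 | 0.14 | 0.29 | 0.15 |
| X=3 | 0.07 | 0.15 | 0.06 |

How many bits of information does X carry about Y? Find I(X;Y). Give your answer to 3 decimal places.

Marginals: p(X) = (0.1400, 0.5800, 0.2800), p(Y) = (0.2500, 0.5300, 0.2200).
I(X;Y) = H(X) + H(Y) − H(X,Y).
H(X) = 1.3671, H(Y) = 1.4660, H(X,Y) = 2.8130.
I(X;Y) = 1.3671 + 1.4660 − 2.8130 = 0.020 bits.

0.020 bits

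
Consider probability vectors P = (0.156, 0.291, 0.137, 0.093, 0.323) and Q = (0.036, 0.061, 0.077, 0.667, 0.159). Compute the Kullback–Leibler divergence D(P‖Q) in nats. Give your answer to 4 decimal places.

0.8081 nats

D(P‖Q) = Σ p·ln(p/q).
  0.156·ln(0.156/0.036) = 0.22875
  0.291·ln(0.291/0.061) = 0.45467
  0.137·ln(0.137/0.077) = 0.07894
  0.093·ln(0.093/0.667) = -0.18323
  0.323·ln(0.323/0.159) = 0.22893
D(P‖Q) = 0.8081 nats.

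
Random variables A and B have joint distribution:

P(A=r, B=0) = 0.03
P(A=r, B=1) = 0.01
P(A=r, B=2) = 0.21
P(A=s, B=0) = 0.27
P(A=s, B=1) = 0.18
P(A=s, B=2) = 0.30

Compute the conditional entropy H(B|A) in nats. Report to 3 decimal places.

0.940 nats

Marginals: p(A) = (0.2500, 0.7500), p(B) = (0.3000, 0.1900, 0.5100).
H(B|A) = Σ p(A) · H(B|A=·).
  A=r: p=0.2500, H(B|A=r) = 0.5296
  A=s: p=0.7500, H(B|A=s) = 1.0768
Weighted sum = 0.940 nats.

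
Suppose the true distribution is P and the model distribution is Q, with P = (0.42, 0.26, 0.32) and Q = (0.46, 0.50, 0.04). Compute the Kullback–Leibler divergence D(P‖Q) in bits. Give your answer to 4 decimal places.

D(P‖Q) = Σ p·log₂(p/q).
  0.42·log₂(0.42/0.46) = -0.05512
  0.26·log₂(0.26/0.50) = -0.24529
  0.32·log₂(0.32/0.04) = 0.96000
D(P‖Q) = 0.6596 bits.

0.6596 bits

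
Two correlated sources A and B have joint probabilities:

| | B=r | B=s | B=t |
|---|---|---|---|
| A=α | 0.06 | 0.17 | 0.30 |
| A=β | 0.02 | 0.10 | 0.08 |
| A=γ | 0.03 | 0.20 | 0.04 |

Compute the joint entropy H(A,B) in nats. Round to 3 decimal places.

1.898 nats

H(A,B) = −Σ p(x,y)·ln p(x,y) over all 9 cells.
  cell (α,r): −0.06·ln0.06 = 0.1688
  cell (α,s): −0.17·ln0.17 = 0.3012
  cell (α,t): −0.30·ln0.30 = 0.3612
  cell (β,r): −0.02·ln0.02 = 0.0782
  cell (β,s): −0.10·ln0.10 = 0.2303
  cell (β,t): −0.08·ln0.08 = 0.2021
  cell (γ,r): −0.03·ln0.03 = 0.1052
  cell (γ,s): −0.20·ln0.20 = 0.3219
  cell (γ,t): −0.04·ln0.04 = 0.1288
Sum = 1.898 nats.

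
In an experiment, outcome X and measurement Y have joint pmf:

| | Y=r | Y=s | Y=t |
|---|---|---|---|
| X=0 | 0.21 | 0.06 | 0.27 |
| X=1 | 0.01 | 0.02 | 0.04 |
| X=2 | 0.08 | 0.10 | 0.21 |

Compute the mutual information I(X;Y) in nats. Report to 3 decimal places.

0.033 nats

Marginals: p(X) = (0.5400, 0.0700, 0.3900), p(Y) = (0.3000, 0.1800, 0.5200).
I(X;Y) = H(X) + H(Y) − H(X,Y).
H(X) = 0.8861, H(Y) = 1.0099, H(X,Y) = 1.8632.
I(X;Y) = 0.8861 + 1.0099 − 1.8632 = 0.033 nats.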